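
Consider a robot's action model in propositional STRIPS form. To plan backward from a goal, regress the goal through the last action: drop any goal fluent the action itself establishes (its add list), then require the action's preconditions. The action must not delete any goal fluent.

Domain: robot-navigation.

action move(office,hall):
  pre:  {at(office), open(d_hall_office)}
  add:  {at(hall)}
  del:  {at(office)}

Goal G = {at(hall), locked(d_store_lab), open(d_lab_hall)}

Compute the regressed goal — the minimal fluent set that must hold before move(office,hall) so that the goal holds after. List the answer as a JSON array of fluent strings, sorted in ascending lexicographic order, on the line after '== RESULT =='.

Compute (G \ add) ∪ pre:
  G ∩ del = {}  (empty — regression defined)
  G \ add = {at(hall), locked(d_store_lab), open(d_lab_hall)} \ {at(hall)} = {locked(d_store_lab), open(d_lab_hall)}
  ∪ pre   = {locked(d_store_lab), open(d_lab_hall)} ∪ {at(office), open(d_hall_office)}
          = {at(office), locked(d_store_lab), open(d_hall_office), open(d_lab_hall)}

== RESULT ==
["at(office)", "locked(d_store_lab)", "open(d_hall_office)", "open(d_lab_hall)"]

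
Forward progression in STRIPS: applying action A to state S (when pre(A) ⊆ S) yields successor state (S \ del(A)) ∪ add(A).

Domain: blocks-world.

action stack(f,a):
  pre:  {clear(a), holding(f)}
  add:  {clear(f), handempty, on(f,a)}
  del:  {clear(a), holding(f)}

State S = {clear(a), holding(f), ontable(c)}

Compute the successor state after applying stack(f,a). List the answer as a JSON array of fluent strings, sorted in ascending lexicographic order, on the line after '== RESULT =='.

Compute (S \ del) ∪ add:
  pre ⊆ S: {clear(a), holding(f)} ⊆ S  — applicable
  S \ del = {ontable(c)}
  ∪ add   = {clear(f), handempty, on(f,a), ontable(c)}

== RESULT ==
["clear(f)", "handempty", "on(f,a)", "ontable(c)"]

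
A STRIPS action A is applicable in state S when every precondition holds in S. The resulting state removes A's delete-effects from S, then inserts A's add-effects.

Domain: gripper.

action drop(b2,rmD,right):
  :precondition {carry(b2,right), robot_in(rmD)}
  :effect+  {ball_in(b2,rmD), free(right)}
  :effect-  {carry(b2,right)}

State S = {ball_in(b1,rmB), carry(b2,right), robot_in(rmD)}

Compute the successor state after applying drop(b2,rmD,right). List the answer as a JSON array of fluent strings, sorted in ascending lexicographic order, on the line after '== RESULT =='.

Compute (S \ del) ∪ add:
  pre ⊆ S: {carry(b2,right), robot_in(rmD)} ⊆ S  — applicable
  S \ del = {ball_in(b1,rmB), robot_in(rmD)}
  ∪ add   = {ball_in(b1,rmB), ball_in(b2,rmD), free(right), robot_in(rmD)}

== RESULT ==
["ball_in(b1,rmB)", "ball_in(b2,rmD)", "free(right)", "robot_in(rmD)"]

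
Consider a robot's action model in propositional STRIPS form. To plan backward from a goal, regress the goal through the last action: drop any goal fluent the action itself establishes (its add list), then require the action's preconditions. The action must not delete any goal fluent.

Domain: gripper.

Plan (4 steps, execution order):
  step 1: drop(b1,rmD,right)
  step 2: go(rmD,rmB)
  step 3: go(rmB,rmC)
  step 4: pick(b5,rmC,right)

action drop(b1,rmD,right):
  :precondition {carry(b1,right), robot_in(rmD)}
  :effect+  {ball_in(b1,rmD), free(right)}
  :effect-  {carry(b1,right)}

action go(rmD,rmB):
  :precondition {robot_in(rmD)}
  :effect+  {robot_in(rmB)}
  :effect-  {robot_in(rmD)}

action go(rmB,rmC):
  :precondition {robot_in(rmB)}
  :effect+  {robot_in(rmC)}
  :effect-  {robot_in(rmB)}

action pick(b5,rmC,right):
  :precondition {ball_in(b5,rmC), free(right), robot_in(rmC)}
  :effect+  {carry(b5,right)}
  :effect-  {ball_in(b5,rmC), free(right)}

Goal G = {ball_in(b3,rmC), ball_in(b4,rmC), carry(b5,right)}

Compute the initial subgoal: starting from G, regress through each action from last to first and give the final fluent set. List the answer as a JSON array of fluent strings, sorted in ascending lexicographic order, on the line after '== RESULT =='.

Regress step by step:
  through step 4 (pick(b5,rmC,right)): drop {carry(b5,right)}, keep {ball_in(b3,rmC), ball_in(b4,rmC)}, require {ball_in(b5,rmC), free(right), robot_in(rmC)}
    → {ball_in(b3,rmC), ball_in(b4,rmC), ball_in(b5,rmC), free(right), robot_in(rmC)}
  through step 3 (go(rmB,rmC)): drop {robot_in(rmC)}, keep {ball_in(b3,rmC), ball_in(b4,rmC), ball_in(b5,rmC), free(right)}, require {robot_in(rmB)}
    → {ball_in(b3,rmC), ball_in(b4,rmC), ball_in(b5,rmC), free(right), robot_in(rmB)}
  through step 2 (go(rmD,rmB)): drop {robot_in(rmB)}, keep {ball_in(b3,rmC), ball_in(b4,rmC), ball_in(b5,rmC), free(right)}, require {robot_in(rmD)}
    → {ball_in(b3,rmC), ball_in(b4,rmC), ball_in(b5,rmC), free(right), robot_in(rmD)}
  through step 1 (drop(b1,rmD,right)): drop {free(right)}, keep {ball_in(b3,rmC), ball_in(b4,rmC), ball_in(b5,rmC), robot_in(rmD)}, require {carry(b1,right), robot_in(rmD)}
    → {ball_in(b3,rmC), ball_in(b4,rmC), ball_in(b5,rmC), carry(b1,right), robot_in(rmD)}

== RESULT ==
["ball_in(b3,rmC)", "ball_in(b4,rmC)", "ball_in(b5,rmC)", "carry(b1,right)", "robot_in(rmD)"]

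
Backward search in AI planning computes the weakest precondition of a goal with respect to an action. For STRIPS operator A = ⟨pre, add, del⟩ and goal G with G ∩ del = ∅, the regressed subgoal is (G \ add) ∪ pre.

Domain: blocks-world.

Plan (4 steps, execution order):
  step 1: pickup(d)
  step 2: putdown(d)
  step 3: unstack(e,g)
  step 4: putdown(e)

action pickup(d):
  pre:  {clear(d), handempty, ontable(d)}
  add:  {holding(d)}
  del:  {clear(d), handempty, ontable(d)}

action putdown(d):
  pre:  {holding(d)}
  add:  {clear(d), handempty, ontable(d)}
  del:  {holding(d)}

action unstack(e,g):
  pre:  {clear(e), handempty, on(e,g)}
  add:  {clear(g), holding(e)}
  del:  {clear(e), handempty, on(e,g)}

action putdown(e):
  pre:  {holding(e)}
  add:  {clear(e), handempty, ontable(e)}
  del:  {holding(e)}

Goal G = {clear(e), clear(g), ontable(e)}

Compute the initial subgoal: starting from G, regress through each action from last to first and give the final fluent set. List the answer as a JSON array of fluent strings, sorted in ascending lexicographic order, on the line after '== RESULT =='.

Work backward from the goal:
  through step 4 (putdown(e)): drop {clear(e), ontable(e)}, keep {clear(g)}, require {holding(e)}
    → {clear(g), holding(e)}
  through step 3 (unstack(e,g)): drop {clear(g), holding(e)}, keep {}, require {clear(e), handempty, on(e,g)}
    → {clear(e), handempty, on(e,g)}
  through step 2 (putdown(d)): drop {handempty}, keep {clear(e), on(e,g)}, require {holding(d)}
    → {clear(e), holding(d), on(e,g)}
  through step 1 (pickup(d)): drop {holding(d)}, keep {clear(e), on(e,g)}, require {clear(d), handempty, ontable(d)}
    → {clear(d), clear(e), handempty, on(e,g), ontable(d)}

== RESULT ==
["clear(d)", "clear(e)", "handempty", "on(e,g)", "ontable(d)"]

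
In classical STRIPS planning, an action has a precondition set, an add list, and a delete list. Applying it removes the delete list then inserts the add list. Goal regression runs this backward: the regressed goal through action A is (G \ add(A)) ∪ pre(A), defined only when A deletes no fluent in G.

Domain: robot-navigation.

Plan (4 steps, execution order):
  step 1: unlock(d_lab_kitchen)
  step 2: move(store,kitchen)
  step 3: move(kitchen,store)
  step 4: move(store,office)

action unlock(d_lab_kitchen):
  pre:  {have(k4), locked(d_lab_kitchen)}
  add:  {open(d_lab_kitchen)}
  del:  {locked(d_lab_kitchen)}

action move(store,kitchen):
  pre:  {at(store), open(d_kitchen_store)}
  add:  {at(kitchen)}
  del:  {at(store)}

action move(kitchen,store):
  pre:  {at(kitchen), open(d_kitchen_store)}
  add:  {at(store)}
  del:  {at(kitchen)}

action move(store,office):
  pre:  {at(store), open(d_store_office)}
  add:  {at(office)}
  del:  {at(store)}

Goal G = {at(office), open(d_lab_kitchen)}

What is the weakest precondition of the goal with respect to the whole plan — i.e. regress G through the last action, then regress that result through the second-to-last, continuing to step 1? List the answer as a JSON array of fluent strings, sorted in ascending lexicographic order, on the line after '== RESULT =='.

Regress step by step:
  through step 4 (move(store,office)): drop {at(office)}, keep {open(d_lab_kitchen)}, require {at(store), open(d_store_office)}
    → {at(store), open(d_lab_kitchen), open(d_store_office)}
  through step 3 (move(kitchen,store)): drop {at(store)}, keep {open(d_lab_kitchen), open(d_store_office)}, require {at(kitchen), open(d_kitchen_store)}
    → {at(kitchen), open(d_kitchen_store), open(d_lab_kitchen), open(d_store_office)}
  through step 2 (move(store,kitchen)): drop {at(kitchen)}, keep {open(d_kitchen_store), open(d_lab_kitchen), open(d_store_office)}, require {at(store), open(d_kitchen_store)}
    → {at(store), open(d_kitchen_store), open(d_lab_kitchen), open(d_store_office)}
  through step 1 (unlock(d_lab_kitchen)): drop {open(d_lab_kitchen)}, keep {at(store), open(d_kitchen_store), open(d_store_office)}, require {have(k4), locked(d_lab_kitchen)}
    → {at(store), have(k4), locked(d_lab_kitchen), open(d_kitchen_store), open(d_store_office)}

== RESULT ==
["at(store)", "have(k4)", "locked(d_lab_kitchen)", "open(d_kitchen_store)", "open(d_store_office)"]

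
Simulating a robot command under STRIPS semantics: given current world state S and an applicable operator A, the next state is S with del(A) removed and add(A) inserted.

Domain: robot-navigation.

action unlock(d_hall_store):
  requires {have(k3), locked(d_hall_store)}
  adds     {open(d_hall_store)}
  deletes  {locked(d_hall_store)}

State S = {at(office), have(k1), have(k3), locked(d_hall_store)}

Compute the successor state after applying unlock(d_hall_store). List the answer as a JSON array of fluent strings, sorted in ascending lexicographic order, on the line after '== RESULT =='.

Compute (S \ del) ∪ add:
  pre ⊆ S: {have(k3), locked(d_hall_store)} ⊆ S  — applicable
  S \ del = {at(office), have(k1), have(k3)}
  ∪ add   = {at(office), have(k1), have(k3), open(d_hall_store)}

== RESULT ==
["at(office)", "have(k1)", "have(k3)", "open(d_hall_store)"]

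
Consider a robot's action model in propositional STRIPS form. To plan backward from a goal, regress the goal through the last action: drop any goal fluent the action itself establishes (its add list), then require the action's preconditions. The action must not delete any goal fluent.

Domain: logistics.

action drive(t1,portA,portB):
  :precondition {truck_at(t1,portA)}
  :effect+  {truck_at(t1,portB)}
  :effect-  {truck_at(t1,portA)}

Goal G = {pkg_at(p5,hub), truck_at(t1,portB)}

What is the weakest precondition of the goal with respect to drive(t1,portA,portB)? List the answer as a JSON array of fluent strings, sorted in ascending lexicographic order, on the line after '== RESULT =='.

Compute (G \ add) ∪ pre:
  G ∩ del = {}  (empty — regression defined)
  G \ add = {pkg_at(p5,hub), truck_at(t1,portB)} \ {truck_at(t1,portB)} = {pkg_at(p5,hub)}
  ∪ pre   = {pkg_at(p5,hub)} ∪ {truck_at(t1,portA)}
          = {pkg_at(p5,hub), truck_at(t1,portA)}

== RESULT ==
["pkg_at(p5,hub)", "truck_at(t1,portA)"]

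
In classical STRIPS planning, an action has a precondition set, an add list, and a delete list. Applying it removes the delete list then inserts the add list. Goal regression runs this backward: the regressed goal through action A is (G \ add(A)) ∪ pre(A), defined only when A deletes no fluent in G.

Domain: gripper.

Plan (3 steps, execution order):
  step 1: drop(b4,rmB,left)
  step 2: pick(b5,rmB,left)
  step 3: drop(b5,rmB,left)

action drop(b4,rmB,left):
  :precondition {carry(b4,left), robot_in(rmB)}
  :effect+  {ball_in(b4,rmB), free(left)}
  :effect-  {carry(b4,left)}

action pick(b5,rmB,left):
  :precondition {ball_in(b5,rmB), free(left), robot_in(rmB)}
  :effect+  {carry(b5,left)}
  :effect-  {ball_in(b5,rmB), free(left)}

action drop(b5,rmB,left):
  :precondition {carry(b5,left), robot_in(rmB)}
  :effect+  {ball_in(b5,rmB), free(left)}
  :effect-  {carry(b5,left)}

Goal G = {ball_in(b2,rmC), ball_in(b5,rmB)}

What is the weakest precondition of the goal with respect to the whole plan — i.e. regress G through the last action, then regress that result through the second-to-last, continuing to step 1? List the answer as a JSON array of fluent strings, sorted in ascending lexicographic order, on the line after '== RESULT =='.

Work backward from the goal:
  through step 3 (drop(b5,rmB,left)): drop {ball_in(b5,rmB)}, keep {ball_in(b2,rmC)}, require {carry(b5,left), robot_in(rmB)}
    → {ball_in(b2,rmC), carry(b5,left), robot_in(rmB)}
  through step 2 (pick(b5,rmB,left)): drop {carry(b5,left)}, keep {ball_in(b2,rmC), robot_in(rmB)}, require {ball_in(b5,rmB), free(left), robot_in(rmB)}
    → {ball_in(b2,rmC), ball_in(b5,rmB), free(left), robot_in(rmB)}
  through step 1 (drop(b4,rmB,left)): drop {free(left)}, keep {ball_in(b2,rmC), ball_in(b5,rmB), robot_in(rmB)}, require {carry(b4,left), robot_in(rmB)}
    → {ball_in(b2,rmC), ball_in(b5,rmB), carry(b4,left), robot_in(rmB)}

== RESULT ==
["ball_in(b2,rmC)", "ball_in(b5,rmB)", "carry(b4,left)", "robot_in(rmB)"]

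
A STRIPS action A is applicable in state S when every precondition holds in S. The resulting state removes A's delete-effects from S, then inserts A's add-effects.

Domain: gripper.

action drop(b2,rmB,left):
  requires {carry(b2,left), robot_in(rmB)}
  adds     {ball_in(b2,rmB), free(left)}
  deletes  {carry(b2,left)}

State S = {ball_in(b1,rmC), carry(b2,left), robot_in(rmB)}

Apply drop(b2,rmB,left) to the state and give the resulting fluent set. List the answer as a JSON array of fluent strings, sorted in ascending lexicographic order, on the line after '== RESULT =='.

Compute (S \ del) ∪ add:
  pre ⊆ S: {carry(b2,left), robot_in(rmB)} ⊆ S  — applicable
  S \ del = {ball_in(b1,rmC), robot_in(rmB)}
  ∪ add   = {ball_in(b1,rmC), ball_in(b2,rmB), free(left), robot_in(rmB)}

== RESULT ==
["ball_in(b1,rmC)", "ball_in(b2,rmB)", "free(left)", "robot_in(rmB)"]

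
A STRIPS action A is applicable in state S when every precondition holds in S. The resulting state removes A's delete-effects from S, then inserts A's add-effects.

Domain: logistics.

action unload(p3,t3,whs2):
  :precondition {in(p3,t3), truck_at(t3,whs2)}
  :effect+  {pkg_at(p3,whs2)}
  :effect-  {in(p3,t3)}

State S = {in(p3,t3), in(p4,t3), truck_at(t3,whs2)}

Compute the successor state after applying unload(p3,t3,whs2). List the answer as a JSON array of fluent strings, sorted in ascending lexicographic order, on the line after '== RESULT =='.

Progress:
  pre ⊆ S: {in(p3,t3), truck_at(t3,whs2)} ⊆ S  — applicable
  S \ del = {in(p4,t3), truck_at(t3,whs2)}
  ∪ add   = {in(p4,t3), pkg_at(p3,whs2), truck_at(t3,whs2)}

== RESULT ==
["in(p4,t3)", "pkg_at(p3,whs2)", "truck_at(t3,whs2)"]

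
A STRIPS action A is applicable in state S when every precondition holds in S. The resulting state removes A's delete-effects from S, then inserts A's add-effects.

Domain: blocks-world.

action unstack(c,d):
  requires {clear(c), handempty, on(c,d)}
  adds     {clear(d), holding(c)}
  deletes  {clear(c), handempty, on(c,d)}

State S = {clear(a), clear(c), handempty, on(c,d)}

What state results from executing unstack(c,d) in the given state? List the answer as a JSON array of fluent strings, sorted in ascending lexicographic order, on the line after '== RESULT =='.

Progress:
  pre ⊆ S: {clear(c), handempty, on(c,d)} ⊆ S  — applicable
  S \ del = {clear(a)}
  ∪ add   = {clear(a), clear(d), holding(c)}

== RESULT ==
["clear(a)", "clear(d)", "holding(c)"]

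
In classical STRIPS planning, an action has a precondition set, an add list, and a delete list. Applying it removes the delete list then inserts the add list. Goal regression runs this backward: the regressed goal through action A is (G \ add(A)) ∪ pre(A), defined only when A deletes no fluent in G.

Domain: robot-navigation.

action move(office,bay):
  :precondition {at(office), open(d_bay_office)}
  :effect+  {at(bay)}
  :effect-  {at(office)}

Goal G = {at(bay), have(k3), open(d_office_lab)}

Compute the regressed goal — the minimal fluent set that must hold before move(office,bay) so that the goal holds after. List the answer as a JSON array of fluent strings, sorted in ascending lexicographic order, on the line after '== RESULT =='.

Regress:
  G ∩ del = {}  (empty — regression defined)
  G \ add = {at(bay), have(k3), open(d_office_lab)} \ {at(bay)} = {have(k3), open(d_office_lab)}
  ∪ pre   = {have(k3), open(d_office_lab)} ∪ {at(office), open(d_bay_office)}
          = {at(office), have(k3), open(d_bay_office), open(d_office_lab)}

== RESULT ==
["at(office)", "have(k3)", "open(d_bay_office)", "open(d_office_lab)"]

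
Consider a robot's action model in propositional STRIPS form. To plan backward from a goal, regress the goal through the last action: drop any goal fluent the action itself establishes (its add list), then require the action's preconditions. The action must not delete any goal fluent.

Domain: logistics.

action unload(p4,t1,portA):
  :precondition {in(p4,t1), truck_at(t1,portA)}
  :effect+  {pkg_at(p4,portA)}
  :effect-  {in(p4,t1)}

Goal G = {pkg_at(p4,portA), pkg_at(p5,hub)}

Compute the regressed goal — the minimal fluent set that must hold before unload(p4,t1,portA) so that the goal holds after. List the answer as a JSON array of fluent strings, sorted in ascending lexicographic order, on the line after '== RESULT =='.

Compute (G \ add) ∪ pre:
  G ∩ del = {}  (empty — regression defined)
  G \ add = {pkg_at(p4,portA), pkg_at(p5,hub)} \ {pkg_at(p4,portA)} = {pkg_at(p5,hub)}
  ∪ pre   = {pkg_at(p5,hub)} ∪ {in(p4,t1), truck_at(t1,portA)}
          = {in(p4,t1), pkg_at(p5,hub), truck_at(t1,portA)}

== RESULT ==
["in(p4,t1)", "pkg_at(p5,hub)", "truck_at(t1,portA)"]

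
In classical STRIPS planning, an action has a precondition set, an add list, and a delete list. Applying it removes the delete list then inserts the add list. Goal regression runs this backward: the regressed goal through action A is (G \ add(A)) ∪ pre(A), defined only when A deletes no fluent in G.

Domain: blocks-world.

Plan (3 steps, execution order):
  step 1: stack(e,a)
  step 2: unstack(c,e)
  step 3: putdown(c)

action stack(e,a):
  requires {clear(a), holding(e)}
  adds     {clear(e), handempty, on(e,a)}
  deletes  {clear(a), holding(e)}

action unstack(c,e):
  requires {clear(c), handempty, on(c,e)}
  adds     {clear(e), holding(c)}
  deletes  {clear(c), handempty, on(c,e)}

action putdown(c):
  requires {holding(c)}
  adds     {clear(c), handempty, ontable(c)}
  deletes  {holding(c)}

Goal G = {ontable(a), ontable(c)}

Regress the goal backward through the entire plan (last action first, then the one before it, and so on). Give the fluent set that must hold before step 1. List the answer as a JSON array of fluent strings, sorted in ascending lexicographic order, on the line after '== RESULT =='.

Work backward from the goal:
  through step 3 (putdown(c)): drop {ontable(c)}, keep {ontable(a)}, require {holding(c)}
    → {holding(c), ontable(a)}
  through step 2 (unstack(c,e)): drop {holding(c)}, keep {ontable(a)}, require {clear(c), handempty, on(c,e)}
    → {clear(c), handempty, on(c,e), ontable(a)}
  through step 1 (stack(e,a)): drop {handempty}, keep {clear(c), on(c,e), ontable(a)}, require {clear(a), holding(e)}
    → {clear(a), clear(c), holding(e), on(c,e), ontable(a)}

== RESULT ==
["clear(a)", "clear(c)", "holding(e)", "on(c,e)", "ontable(a)"]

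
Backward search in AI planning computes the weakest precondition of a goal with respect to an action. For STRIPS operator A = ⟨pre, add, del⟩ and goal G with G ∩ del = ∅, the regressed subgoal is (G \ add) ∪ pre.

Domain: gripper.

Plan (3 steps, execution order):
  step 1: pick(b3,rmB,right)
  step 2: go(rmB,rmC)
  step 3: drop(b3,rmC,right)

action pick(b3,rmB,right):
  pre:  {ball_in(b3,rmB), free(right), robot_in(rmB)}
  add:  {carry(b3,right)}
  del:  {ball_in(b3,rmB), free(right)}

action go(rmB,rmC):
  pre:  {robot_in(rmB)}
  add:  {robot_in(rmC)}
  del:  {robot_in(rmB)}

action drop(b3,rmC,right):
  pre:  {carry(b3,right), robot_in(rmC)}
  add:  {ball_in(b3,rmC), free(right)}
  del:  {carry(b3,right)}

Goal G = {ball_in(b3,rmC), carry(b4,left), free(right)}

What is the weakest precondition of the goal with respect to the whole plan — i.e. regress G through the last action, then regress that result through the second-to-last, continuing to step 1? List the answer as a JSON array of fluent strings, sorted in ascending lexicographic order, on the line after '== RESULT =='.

Regress step by step:
  through step 3 (drop(b3,rmC,right)): drop {ball_in(b3,rmC), free(right)}, keep {carry(b4,left)}, require {carry(b3,right), robot_in(rmC)}
    → {carry(b3,right), carry(b4,left), robot_in(rmC)}
  through step 2 (go(rmB,rmC)): drop {robot_in(rmC)}, keep {carry(b3,right), carry(b4,left)}, require {robot_in(rmB)}
    → {carry(b3,right), carry(b4,left), robot_in(rmB)}
  through step 1 (pick(b3,rmB,right)): drop {carry(b3,right)}, keep {carry(b4,left), robot_in(rmB)}, require {ball_in(b3,rmB), free(right), robot_in(rmB)}
    → {ball_in(b3,rmB), carry(b4,left), free(right), robot_in(rmB)}

== RESULT ==
["ball_in(b3,rmB)", "carry(b4,left)", "free(right)", "robot_in(rmB)"]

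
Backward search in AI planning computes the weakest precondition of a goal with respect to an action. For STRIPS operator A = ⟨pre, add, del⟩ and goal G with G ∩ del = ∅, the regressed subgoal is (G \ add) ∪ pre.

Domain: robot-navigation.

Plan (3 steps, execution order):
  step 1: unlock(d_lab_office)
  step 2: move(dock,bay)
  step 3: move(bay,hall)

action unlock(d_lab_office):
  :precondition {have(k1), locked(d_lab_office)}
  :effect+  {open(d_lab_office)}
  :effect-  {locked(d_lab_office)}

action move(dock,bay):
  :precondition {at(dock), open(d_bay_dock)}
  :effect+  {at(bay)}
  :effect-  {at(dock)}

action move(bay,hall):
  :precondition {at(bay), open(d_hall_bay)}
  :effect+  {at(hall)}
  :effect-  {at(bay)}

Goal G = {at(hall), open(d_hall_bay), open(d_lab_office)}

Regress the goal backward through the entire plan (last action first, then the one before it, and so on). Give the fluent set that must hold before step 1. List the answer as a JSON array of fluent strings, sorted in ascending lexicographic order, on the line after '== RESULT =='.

Work backward from the goal:
  through step 3 (move(bay,hall)): drop {at(hall)}, keep {open(d_hall_bay), open(d_lab_office)}, require {at(bay), open(d_hall_bay)}
    → {at(bay), open(d_hall_bay), open(d_lab_office)}
  through step 2 (move(dock,bay)): drop {at(bay)}, keep {open(d_hall_bay), open(d_lab_office)}, require {at(dock), open(d_bay_dock)}
    → {at(dock), open(d_bay_dock), open(d_hall_bay), open(d_lab_office)}
  through step 1 (unlock(d_lab_office)): drop {open(d_lab_office)}, keep {at(dock), open(d_bay_dock), open(d_hall_bay)}, require {have(k1), locked(d_lab_office)}
    → {at(dock), have(k1), locked(d_lab_office), open(d_bay_dock), open(d_hall_bay)}

== RESULT ==
["at(dock)", "have(k1)", "locked(d_lab_office)", "open(d_bay_dock)", "open(d_hall_bay)"]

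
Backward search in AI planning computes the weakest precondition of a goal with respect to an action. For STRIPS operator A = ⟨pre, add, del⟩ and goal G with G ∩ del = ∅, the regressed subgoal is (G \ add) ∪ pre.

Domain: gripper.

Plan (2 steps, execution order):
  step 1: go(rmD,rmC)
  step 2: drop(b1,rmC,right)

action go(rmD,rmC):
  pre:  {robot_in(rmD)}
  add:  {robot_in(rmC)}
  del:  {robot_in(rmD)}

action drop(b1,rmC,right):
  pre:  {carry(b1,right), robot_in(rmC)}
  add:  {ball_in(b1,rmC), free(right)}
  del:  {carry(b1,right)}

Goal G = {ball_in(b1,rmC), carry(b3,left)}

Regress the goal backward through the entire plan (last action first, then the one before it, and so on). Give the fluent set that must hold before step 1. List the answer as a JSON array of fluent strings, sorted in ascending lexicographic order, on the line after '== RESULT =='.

Work backward from the goal:
  through step 2 (drop(b1,rmC,right)): drop {ball_in(b1,rmC)}, keep {carry(b3,left)}, require {carry(b1,right), robot_in(rmC)}
    → {carry(b1,right), carry(b3,left), robot_in(rmC)}
  through step 1 (go(rmD,rmC)): drop {robot_in(rmC)}, keep {carry(b1,right), carry(b3,left)}, require {robot_in(rmD)}
    → {carry(b1,right), carry(b3,left), robot_in(rmD)}

== RESULT ==
["carry(b1,right)", "carry(b3,left)", "robot_in(rmD)"]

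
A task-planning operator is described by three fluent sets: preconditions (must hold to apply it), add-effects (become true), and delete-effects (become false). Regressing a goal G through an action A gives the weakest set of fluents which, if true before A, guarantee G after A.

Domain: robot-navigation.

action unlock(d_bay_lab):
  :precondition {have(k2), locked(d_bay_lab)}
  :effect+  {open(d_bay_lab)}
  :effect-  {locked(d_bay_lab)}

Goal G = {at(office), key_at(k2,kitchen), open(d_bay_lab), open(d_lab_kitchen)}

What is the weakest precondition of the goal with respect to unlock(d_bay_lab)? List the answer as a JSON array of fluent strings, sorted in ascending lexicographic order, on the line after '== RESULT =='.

Regress:
  G ∩ del = {}  (empty — regression defined)
  G \ add = {at(office), key_at(k2,kitchen), open(d_bay_lab), open(d_lab_kitchen)} \ {open(d_bay_lab)} = {at(office), key_at(k2,kitchen), open(d_lab_kitchen)}
  ∪ pre   = {at(office), key_at(k2,kitchen), open(d_lab_kitchen)} ∪ {have(k2), locked(d_bay_lab)}
          = {at(office), have(k2), key_at(k2,kitchen), locked(d_bay_lab), open(d_lab_kitchen)}

== RESULT ==
["at(office)", "have(k2)", "key_at(k2,kitchen)", "locked(d_bay_lab)", "open(d_lab_kitchen)"]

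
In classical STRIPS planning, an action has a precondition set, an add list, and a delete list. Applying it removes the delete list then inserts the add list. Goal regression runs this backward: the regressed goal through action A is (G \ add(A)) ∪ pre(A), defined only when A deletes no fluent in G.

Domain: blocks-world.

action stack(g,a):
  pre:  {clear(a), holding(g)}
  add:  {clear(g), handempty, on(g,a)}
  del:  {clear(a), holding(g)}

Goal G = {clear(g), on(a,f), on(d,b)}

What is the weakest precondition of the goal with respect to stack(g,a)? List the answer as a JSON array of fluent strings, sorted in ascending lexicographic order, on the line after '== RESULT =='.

Regress:
  G ∩ del = {}  (empty — regression defined)
  G \ add = {clear(g), on(a,f), on(d,b)} \ {clear(g), handempty, on(g,a)} = {on(a,f), on(d,b)}
  ∪ pre   = {on(a,f), on(d,b)} ∪ {clear(a), holding(g)}
          = {clear(a), holding(g), on(a,f), on(d,b)}

== RESULT ==
["clear(a)", "holding(g)", "on(a,f)", "on(d,b)"]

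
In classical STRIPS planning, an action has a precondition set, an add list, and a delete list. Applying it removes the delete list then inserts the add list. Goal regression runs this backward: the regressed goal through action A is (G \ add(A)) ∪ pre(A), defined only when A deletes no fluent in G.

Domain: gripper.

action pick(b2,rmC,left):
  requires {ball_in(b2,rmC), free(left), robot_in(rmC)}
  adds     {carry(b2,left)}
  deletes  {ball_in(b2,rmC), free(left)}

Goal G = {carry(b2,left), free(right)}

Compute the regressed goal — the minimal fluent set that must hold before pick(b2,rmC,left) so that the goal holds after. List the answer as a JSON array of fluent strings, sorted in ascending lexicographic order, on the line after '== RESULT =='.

Compute (G \ add) ∪ pre:
  G ∩ del = {}  (empty — regression defined)
  G \ add = {carry(b2,left), free(right)} \ {carry(b2,left)} = {free(right)}
  ∪ pre   = {free(right)} ∪ {ball_in(b2,rmC), free(left), robot_in(rmC)}
          = {ball_in(b2,rmC), free(left), free(right), robot_in(rmC)}

== RESULT ==
["ball_in(b2,rmC)", "free(left)", "free(right)", "robot_in(rmC)"]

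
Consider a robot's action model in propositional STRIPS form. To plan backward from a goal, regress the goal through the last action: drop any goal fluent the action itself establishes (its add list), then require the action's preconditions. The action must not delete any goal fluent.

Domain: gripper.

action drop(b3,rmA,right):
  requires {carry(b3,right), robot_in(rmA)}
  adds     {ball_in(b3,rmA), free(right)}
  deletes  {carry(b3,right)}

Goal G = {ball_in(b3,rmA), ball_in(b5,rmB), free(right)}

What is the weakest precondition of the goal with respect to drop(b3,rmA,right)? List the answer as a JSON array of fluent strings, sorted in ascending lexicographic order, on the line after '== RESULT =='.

Compute (G \ add) ∪ pre:
  G ∩ del = {}  (empty — regression defined)
  G \ add = {ball_in(b3,rmA), ball_in(b5,rmB), free(right)} \ {ball_in(b3,rmA), free(right)} = {ball_in(b5,rmB)}
  ∪ pre   = {ball_in(b5,rmB)} ∪ {carry(b3,right), robot_in(rmA)}
          = {ball_in(b5,rmB), carry(b3,right), robot_in(rmA)}

== RESULT ==
["ball_in(b5,rmB)", "carry(b3,right)", "robot_in(rmA)"]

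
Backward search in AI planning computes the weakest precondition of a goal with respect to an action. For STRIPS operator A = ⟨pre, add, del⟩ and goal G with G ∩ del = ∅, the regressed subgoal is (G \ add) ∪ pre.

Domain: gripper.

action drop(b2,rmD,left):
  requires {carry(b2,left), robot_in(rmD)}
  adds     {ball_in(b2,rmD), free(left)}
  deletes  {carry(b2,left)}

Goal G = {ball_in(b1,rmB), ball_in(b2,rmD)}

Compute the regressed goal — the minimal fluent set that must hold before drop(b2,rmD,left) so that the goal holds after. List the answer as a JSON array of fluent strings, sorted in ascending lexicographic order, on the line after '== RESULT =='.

Regress:
  G ∩ del = {}  (empty — regression defined)
  G \ add = {ball_in(b1,rmB), ball_in(b2,rmD)} \ {ball_in(b2,rmD), free(left)} = {ball_in(b1,rmB)}
  ∪ pre   = {ball_in(b1,rmB)} ∪ {carry(b2,left), robot_in(rmD)}
          = {ball_in(b1,rmB), carry(b2,left), robot_in(rmD)}

== RESULT ==
["ball_in(b1,rmB)", "carry(b2,left)", "robot_in(rmD)"]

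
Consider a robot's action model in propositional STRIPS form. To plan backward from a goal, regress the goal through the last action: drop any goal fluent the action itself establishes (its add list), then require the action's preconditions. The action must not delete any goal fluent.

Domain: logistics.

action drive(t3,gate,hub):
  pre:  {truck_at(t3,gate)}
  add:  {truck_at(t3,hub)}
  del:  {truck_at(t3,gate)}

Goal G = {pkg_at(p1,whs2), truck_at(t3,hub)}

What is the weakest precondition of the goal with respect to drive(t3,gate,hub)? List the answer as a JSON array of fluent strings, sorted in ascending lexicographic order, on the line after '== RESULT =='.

Compute (G \ add) ∪ pre:
  G ∩ del = {}  (empty — regression defined)
  G \ add = {pkg_at(p1,whs2), truck_at(t3,hub)} \ {truck_at(t3,hub)} = {pkg_at(p1,whs2)}
  ∪ pre   = {pkg_at(p1,whs2)} ∪ {truck_at(t3,gate)}
          = {pkg_at(p1,whs2), truck_at(t3,gate)}

== RESULT ==
["pkg_at(p1,whs2)", "truck_at(t3,gate)"]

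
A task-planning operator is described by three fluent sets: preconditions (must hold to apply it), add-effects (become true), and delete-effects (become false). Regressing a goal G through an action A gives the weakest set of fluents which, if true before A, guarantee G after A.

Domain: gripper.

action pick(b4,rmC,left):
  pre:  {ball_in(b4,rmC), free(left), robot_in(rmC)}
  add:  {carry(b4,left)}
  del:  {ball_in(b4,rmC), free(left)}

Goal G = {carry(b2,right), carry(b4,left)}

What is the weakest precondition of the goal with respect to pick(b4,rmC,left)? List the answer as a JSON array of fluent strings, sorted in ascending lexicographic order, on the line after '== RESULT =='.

Compute (G \ add) ∪ pre:
  G ∩ del = {}  (empty — regression defined)
  G \ add = {carry(b2,right), carry(b4,left)} \ {carry(b4,left)} = {carry(b2,right)}
  ∪ pre   = {carry(b2,right)} ∪ {ball_in(b4,rmC), free(left), robot_in(rmC)}
          = {ball_in(b4,rmC), carry(b2,right), free(left), robot_in(rmC)}

== RESULT ==
["ball_in(b4,rmC)", "carry(b2,right)", "free(left)", "robot_in(rmC)"]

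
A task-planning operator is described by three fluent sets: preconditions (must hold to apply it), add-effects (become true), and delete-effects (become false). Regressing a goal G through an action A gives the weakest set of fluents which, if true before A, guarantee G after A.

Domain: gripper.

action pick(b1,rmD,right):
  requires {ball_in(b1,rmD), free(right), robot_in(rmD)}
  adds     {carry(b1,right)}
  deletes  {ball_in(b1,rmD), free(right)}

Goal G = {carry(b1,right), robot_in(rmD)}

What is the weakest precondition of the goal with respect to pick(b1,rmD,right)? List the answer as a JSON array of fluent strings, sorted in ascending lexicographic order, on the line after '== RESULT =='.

Compute (G \ add) ∪ pre:
  G ∩ del = {}  (empty — regression defined)
  G \ add = {carry(b1,right), robot_in(rmD)} \ {carry(b1,right)} = {robot_in(rmD)}
  ∪ pre   = {robot_in(rmD)} ∪ {ball_in(b1,rmD), free(right), robot_in(rmD)}
          = {ball_in(b1,rmD), free(right), robot_in(rmD)}

== RESULT ==
["ball_in(b1,rmD)", "free(right)", "robot_in(rmD)"]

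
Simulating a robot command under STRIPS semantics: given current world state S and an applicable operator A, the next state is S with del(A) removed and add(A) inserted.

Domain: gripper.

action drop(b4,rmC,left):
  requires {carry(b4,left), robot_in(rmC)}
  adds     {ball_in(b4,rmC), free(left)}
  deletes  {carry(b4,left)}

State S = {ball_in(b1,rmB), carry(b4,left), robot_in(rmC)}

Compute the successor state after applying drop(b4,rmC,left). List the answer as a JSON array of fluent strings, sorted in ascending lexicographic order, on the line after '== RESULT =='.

Compute (S \ del) ∪ add:
  pre ⊆ S: {carry(b4,left), robot_in(rmC)} ⊆ S  — applicable
  S \ del = {ball_in(b1,rmB), robot_in(rmC)}
  ∪ add   = {ball_in(b1,rmB), ball_in(b4,rmC), free(left), robot_in(rmC)}

== RESULT ==
["ball_in(b1,rmB)", "ball_in(b4,rmC)", "free(left)", "robot_in(rmC)"]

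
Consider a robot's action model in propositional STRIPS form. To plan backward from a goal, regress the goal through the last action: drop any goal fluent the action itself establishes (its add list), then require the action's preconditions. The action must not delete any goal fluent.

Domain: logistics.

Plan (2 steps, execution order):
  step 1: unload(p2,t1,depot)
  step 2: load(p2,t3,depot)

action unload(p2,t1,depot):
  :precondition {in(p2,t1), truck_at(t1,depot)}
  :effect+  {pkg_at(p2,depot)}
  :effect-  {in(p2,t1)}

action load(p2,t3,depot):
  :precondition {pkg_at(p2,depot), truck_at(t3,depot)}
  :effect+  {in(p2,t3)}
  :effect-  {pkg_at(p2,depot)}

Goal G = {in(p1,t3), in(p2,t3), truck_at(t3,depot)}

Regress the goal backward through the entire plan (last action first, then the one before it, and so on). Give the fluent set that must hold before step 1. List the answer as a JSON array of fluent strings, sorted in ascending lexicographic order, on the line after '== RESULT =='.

Regress step by step:
  through step 2 (load(p2,t3,depot)): drop {in(p2,t3)}, keep {in(p1,t3), truck_at(t3,depot)}, require {pkg_at(p2,depot), truck_at(t3,depot)}
    → {in(p1,t3), pkg_at(p2,depot), truck_at(t3,depot)}
  through step 1 (unload(p2,t1,depot)): drop {pkg_at(p2,depot)}, keep {in(p1,t3), truck_at(t3,depot)}, require {in(p2,t1), truck_at(t1,depot)}
    → {in(p1,t3), in(p2,t1), truck_at(t1,depot), truck_at(t3,depot)}

== RESULT ==
["in(p1,t3)", "in(p2,t1)", "truck_at(t1,depot)", "truck_at(t3,depot)"]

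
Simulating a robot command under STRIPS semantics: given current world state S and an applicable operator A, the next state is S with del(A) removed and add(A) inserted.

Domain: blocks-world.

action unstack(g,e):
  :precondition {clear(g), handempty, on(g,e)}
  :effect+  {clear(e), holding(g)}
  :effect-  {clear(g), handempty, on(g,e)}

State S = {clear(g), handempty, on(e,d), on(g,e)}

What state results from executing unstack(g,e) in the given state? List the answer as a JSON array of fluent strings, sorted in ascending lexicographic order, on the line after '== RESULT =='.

Compute (S \ del) ∪ add:
  pre ⊆ S: {clear(g), handempty, on(g,e)} ⊆ S  — applicable
  S \ del = {on(e,d)}
  ∪ add   = {clear(e), holding(g), on(e,d)}

== RESULT ==
["clear(e)", "holding(g)", "on(e,d)"]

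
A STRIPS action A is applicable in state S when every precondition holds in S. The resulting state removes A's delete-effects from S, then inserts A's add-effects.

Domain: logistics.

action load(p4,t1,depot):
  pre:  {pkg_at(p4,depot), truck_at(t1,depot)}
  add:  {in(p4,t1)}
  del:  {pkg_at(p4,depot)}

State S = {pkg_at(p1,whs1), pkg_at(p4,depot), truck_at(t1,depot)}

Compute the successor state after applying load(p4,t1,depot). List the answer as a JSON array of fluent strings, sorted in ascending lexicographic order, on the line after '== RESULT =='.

Progress:
  pre ⊆ S: {pkg_at(p4,depot), truck_at(t1,depot)} ⊆ S  — applicable
  S \ del = {pkg_at(p1,whs1), truck_at(t1,depot)}
  ∪ add   = {in(p4,t1), pkg_at(p1,whs1), truck_at(t1,depot)}

== RESULT ==
["in(p4,t1)", "pkg_at(p1,whs1)", "truck_at(t1,depot)"]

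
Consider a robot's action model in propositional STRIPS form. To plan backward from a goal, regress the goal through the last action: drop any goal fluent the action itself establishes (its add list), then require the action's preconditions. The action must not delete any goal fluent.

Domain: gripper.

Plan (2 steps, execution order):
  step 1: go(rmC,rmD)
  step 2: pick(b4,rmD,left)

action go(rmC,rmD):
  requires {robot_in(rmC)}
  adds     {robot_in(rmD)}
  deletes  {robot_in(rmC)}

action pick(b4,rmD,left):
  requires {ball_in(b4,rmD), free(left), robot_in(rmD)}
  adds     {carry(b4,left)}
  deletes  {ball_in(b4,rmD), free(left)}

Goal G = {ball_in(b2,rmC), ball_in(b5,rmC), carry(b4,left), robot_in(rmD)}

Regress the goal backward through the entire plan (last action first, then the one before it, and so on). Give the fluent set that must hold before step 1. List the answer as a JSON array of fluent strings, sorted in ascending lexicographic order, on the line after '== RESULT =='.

Regress step by step:
  through step 2 (pick(b4,rmD,left)): drop {carry(b4,left)}, keep {ball_in(b2,rmC), ball_in(b5,rmC), robot_in(rmD)}, require {ball_in(b4,rmD), free(left), robot_in(rmD)}
    → {ball_in(b2,rmC), ball_in(b4,rmD), ball_in(b5,rmC), free(left), robot_in(rmD)}
  through step 1 (go(rmC,rmD)): drop {robot_in(rmD)}, keep {ball_in(b2,rmC), ball_in(b4,rmD), ball_in(b5,rmC), free(left)}, require {robot_in(rmC)}
    → {ball_in(b2,rmC), ball_in(b4,rmD), ball_in(b5,rmC), free(left), robot_in(rmC)}

== RESULT ==
["ball_in(b2,rmC)", "ball_in(b4,rmD)", "ball_in(b5,rmC)", "free(left)", "robot_in(rmC)"]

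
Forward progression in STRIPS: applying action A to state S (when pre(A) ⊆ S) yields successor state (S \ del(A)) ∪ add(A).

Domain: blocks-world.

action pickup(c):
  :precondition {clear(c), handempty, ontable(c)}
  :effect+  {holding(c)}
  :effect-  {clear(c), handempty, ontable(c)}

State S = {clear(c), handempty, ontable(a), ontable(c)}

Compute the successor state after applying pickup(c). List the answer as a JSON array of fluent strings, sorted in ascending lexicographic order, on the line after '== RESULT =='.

Progress:
  pre ⊆ S: {clear(c), handempty, ontable(c)} ⊆ S  — applicable
  S \ del = {ontable(a)}
  ∪ add   = {holding(c), ontable(a)}

== RESULT ==
["holding(c)", "ontable(a)"]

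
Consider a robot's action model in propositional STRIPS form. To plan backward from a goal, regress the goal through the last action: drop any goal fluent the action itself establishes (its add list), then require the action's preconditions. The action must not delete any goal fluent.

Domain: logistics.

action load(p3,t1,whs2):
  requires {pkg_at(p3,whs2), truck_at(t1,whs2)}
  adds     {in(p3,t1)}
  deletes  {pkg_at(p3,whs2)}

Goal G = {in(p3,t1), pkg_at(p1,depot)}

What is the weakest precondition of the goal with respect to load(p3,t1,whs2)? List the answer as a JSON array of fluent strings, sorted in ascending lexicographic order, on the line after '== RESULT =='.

Compute (G \ add) ∪ pre:
  G ∩ del = {}  (empty — regression defined)
  G \ add = {in(p3,t1), pkg_at(p1,depot)} \ {in(p3,t1)} = {pkg_at(p1,depot)}
  ∪ pre   = {pkg_at(p1,depot)} ∪ {pkg_at(p3,whs2), truck_at(t1,whs2)}
          = {pkg_at(p1,depot), pkg_at(p3,whs2), truck_at(t1,whs2)}

== RESULT ==
["pkg_at(p1,depot)", "pkg_at(p3,whs2)", "truck_at(t1,whs2)"]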